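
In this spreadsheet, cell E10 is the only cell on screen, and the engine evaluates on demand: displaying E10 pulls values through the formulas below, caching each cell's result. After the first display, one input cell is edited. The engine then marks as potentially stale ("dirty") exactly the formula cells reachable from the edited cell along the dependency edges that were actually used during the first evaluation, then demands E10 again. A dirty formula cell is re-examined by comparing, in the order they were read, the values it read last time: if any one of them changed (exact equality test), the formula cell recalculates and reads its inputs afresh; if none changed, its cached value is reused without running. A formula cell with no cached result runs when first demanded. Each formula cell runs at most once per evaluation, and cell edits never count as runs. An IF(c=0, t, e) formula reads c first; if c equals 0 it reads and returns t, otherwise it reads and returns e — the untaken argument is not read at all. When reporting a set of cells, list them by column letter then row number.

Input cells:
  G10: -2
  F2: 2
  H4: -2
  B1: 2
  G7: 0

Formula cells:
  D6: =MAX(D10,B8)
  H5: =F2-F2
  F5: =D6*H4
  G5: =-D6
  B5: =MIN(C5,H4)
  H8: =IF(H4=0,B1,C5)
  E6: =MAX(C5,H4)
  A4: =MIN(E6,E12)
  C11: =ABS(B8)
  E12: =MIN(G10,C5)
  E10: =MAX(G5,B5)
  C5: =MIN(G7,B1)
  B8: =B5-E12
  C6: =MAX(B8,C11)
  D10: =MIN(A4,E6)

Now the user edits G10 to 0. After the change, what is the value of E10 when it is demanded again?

E10 now evaluates to 0.
The important point: D6 recomputes to an identical value, and the output ends up unchanged.

Initial pass — values computed on the first demand:
  C5 = MIN(0, 2) = 0
  B5 = MIN(0, -2) = -2
  E6 = MAX(0, -2) = 0
  E12 = MIN(-2, 0) = -2
  A4 = MIN(0, -2) = -2
  B8 = -2 - -2 = 0
  D10 = MIN(-2, 0) = -2
  D6 = MAX(-2, 0) = 0
  G5 = -(0) = 0
  E10 = MAX(0, -2) = 0

Second demand — change propagation:
  E12: re-runs because G10 -2->0; new result 0.
  A4: re-runs because E12 -2->0; new result 0.
  B8: re-runs because E12 -2->0; new result -2.
  D10: re-runs because A4 -2->0; new result 0.
  D6: re-runs because D10 -2->0; B8 0->-2; new result 0 (unchanged).
  G5: re-examined; everything it read last time is the same (D6 unchanged) — cache 0 kept, no run.
  E10: re-examined; everything it read last time is the same (G5 unchanged, B5 unchanged) — cache 0 kept, no run.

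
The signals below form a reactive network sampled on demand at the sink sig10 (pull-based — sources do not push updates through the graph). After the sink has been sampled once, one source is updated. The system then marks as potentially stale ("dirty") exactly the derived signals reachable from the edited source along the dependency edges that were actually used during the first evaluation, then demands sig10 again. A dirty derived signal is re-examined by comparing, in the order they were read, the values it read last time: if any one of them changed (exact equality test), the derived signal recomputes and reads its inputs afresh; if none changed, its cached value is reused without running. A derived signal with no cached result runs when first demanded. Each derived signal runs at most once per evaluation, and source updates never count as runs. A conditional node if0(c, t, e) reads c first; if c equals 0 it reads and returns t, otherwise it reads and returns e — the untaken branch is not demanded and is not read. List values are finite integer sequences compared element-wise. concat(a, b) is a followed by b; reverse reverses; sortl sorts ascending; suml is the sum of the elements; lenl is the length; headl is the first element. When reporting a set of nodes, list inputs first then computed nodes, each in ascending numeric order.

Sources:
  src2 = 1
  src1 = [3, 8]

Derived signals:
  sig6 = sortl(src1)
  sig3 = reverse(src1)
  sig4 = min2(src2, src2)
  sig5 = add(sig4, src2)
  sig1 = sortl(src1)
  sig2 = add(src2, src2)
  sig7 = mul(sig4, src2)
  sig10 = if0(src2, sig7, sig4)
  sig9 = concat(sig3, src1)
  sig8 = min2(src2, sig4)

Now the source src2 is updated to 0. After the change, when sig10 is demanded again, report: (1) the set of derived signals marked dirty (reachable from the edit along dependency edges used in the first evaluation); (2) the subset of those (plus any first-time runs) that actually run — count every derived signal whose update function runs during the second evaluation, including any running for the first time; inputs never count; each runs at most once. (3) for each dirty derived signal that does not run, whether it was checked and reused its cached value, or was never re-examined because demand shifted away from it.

Initial pass — values computed on the first demand:
  sig4 = min2(1, 1) = 1
  sig10 = if0(src2=1 -> else branch sig4) = 1

Second demand — change propagation:
  sig4: re-runs because src2 1->0; src2 1->0; new result 0.
  sig7: newly demanded (no cache) — executes and yields 0.
  sig10: re-runs because src2 1->0; sig4 1->0; new result 0.

The important point: the flipped condition pulls in fresh nodes; sig7 runs for the first time.

Dirty set: sig4, sig10.
Run set: sig4, sig7, sig10 (3 run).
All dirty derived signals ended up running.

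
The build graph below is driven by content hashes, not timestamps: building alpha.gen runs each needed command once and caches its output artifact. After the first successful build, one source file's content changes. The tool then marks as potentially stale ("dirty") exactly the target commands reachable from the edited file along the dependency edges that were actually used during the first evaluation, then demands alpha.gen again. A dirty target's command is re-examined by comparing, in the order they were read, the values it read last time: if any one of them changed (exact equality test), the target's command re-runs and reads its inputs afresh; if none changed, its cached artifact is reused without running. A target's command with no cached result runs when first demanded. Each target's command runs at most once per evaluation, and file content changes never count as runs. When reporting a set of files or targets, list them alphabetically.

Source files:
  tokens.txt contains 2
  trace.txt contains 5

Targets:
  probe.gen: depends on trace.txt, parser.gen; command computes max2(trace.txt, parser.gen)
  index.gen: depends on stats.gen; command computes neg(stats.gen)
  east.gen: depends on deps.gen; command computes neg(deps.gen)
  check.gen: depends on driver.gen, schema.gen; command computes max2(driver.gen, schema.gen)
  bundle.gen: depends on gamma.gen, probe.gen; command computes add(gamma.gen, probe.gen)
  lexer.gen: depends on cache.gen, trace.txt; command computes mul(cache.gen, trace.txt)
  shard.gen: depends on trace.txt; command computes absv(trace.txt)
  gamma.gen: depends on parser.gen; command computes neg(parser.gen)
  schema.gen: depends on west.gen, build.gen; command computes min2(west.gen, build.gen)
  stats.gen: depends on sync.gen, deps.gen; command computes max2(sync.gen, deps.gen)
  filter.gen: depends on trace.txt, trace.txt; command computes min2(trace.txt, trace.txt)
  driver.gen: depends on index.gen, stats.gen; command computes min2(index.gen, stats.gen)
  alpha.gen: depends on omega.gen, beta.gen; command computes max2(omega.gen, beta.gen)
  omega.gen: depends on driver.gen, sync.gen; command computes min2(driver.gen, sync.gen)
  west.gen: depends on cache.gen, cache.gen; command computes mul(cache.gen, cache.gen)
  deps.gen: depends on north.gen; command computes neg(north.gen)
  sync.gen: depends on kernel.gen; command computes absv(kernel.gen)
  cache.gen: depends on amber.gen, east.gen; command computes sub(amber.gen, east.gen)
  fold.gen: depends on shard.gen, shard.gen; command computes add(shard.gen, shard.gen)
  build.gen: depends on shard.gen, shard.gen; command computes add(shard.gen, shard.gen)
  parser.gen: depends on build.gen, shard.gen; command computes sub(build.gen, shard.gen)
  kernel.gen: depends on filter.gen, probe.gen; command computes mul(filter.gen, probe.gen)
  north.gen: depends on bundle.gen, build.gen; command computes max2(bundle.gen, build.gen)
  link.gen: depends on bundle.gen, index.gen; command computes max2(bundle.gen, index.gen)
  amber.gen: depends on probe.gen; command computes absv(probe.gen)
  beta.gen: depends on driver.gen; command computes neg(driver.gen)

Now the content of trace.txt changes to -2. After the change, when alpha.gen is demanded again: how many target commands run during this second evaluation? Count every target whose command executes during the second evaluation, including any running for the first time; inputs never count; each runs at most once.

Run set: alpha.gen, beta.gen, build.gen, bundle.gen, deps.gen, driver.gen, filter.gen, gamma.gen, index.gen, kernel.gen, north.gen, omega.gen, parser.gen, probe.gen, shard.gen, stats.gen, sync.gen (17 run).

Initial pass — values computed on the first demand:
  filter.gen = min2(5, 5) = 5
  shard.gen = absv(5) = 5
  build.gen = add(5, 5) = 10
  parser.gen = sub(10, 5) = 5
  gamma.gen = neg(5) = -5
  probe.gen = max2(5, 5) = 5
  bundle.gen = add(-5, 5) = 0
  kernel.gen = mul(5, 5) = 25
  north.gen = max2(0, 10) = 10
  deps.gen = neg(10) = -10
  sync.gen = absv(25) = 25
  stats.gen = max2(25, -10) = 25
  index.gen = neg(25) = -25
  driver.gen = min2(-25, 25) = -25
  beta.gen = neg(-25) = 25
  omega.gen = min2(-25, 25) = -25
  alpha.gen = max2(-25, 25) = 25

Second demand — change propagation:
  filter.gen: re-runs because trace.txt 5->-2; trace.txt 5->-2; new result -2.
  shard.gen: re-runs because trace.txt 5->-2; new result 2.
  build.gen: re-runs because shard.gen 5->2; shard.gen 5->2; new result 4.
  parser.gen: re-runs because build.gen 10->4; shard.gen 5->2; new result 2.
  gamma.gen: re-runs because parser.gen 5->2; new result -2.
  probe.gen: re-runs because trace.txt 5->-2; parser.gen 5->2; new result 2.
  bundle.gen: re-runs because gamma.gen -5->-2; probe.gen 5->2; new result 0 (unchanged).
  kernel.gen: re-runs because filter.gen 5->-2; probe.gen 5->2; new result -4.
  north.gen: re-runs because build.gen 10->4; new result 4.
  deps.gen: re-runs because north.gen 10->4; new result -4.
  sync.gen: re-runs because kernel.gen 25->-4; new result 4.
  stats.gen: re-runs because sync.gen 25->4; deps.gen -10->-4; new result 4.
  index.gen: re-runs because stats.gen 25->4; new result -4.
  driver.gen: re-runs because index.gen -25->-4; stats.gen 25->4; new result -4.
  beta.gen: re-runs because driver.gen -25->-4; new result 4.
  omega.gen: re-runs because driver.gen -25->-4; sync.gen 25->4; new result -4.
  alpha.gen: re-runs because omega.gen -25->-4; beta.gen 25->4; new result 4.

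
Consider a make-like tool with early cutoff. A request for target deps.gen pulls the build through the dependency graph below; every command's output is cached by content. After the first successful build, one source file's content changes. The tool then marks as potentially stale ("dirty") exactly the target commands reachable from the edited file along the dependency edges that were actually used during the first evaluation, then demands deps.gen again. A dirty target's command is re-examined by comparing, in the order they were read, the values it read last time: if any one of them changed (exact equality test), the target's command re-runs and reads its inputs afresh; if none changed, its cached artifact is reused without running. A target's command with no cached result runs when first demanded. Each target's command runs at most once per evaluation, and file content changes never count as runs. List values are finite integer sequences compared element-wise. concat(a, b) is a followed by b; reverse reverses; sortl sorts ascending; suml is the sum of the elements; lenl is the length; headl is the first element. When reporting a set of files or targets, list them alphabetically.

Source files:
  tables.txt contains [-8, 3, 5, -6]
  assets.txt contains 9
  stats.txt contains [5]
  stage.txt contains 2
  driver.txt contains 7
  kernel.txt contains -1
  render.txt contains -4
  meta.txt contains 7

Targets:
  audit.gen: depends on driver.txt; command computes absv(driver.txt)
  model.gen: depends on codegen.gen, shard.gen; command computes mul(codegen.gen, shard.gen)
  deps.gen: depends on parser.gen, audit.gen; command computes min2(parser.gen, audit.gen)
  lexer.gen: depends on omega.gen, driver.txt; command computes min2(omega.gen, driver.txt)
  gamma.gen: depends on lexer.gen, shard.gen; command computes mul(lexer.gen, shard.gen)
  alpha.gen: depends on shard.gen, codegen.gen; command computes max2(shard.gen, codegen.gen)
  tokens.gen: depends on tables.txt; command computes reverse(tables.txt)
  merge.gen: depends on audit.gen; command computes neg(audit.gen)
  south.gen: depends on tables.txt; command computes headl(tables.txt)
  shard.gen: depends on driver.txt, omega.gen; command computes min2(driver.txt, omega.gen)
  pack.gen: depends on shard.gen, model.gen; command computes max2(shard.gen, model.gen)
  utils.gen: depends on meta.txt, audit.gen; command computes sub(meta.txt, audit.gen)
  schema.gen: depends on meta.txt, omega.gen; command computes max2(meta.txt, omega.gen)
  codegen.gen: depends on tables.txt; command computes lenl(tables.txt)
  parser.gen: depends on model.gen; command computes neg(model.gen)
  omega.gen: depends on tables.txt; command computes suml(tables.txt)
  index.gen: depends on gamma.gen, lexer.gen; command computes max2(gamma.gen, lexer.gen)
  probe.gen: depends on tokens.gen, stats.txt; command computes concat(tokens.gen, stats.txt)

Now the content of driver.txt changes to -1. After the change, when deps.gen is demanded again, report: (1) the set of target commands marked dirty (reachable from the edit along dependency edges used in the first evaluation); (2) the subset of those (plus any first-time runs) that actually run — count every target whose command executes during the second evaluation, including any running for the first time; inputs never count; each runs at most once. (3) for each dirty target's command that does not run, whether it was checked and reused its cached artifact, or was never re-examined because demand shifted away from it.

First demand of the output computes:
  audit.gen = absv(7) = 7
  codegen.gen = lenl([-8, 3, 5, -6]) = 4
  omega.gen = suml([-8, 3, 5, -6]) = -6
  shard.gen = min2(7, -6) = -6
  model.gen = mul(4, -6) = -24
  parser.gen = neg(-24) = 24
  deps.gen = min2(24, 7) = 7

After the edit, cleaning proceeds:
  audit.gen: a read changed (driver.txt 7->-1) — executes, giving 1.
  shard.gen: a read changed (driver.txt 7->-1) — executes, giving -6 — identical to its old value.
  model.gen: dirty, but its reads are unchanged (codegen.gen unchanged, shard.gen unchanged); cached -24 stands.
  parser.gen: dirty, but its reads are unchanged (model.gen unchanged); cached 24 stands.
  deps.gen: a read changed (audit.gen 7->1) — executes, giving 1.

Note where the cutoff bites: model.gen is checked, finds nothing changed, and keeps its cache.

The edit dirties: audit.gen, deps.gen, model.gen, parser.gen, shard.gen.
3 target commands run: audit.gen, deps.gen, shard.gen.
Cache hits after checking: model.gen, parser.gen.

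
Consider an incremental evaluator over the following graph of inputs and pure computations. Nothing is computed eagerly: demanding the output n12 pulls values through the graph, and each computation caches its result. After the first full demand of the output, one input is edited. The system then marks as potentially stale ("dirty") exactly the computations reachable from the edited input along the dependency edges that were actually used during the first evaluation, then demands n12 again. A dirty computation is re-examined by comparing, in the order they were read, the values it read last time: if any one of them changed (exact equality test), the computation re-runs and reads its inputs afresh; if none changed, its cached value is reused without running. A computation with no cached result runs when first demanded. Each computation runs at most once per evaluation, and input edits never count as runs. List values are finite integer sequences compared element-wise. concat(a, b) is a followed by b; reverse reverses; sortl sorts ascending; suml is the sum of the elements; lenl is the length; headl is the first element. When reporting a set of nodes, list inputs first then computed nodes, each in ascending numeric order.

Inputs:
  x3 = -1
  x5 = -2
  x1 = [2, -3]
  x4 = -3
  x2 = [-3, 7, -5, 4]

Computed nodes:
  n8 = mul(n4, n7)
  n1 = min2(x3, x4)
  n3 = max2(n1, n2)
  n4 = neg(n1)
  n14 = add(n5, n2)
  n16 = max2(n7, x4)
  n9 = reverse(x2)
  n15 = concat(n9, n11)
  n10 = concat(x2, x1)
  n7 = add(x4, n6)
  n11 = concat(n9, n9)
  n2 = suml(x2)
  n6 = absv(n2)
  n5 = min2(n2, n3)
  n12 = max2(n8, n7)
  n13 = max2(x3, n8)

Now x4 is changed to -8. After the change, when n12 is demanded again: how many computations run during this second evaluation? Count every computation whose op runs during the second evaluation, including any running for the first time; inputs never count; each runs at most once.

Initial pass — values computed on the first demand:
  n1 = min2(-1, -3) = -3
  n2 = suml([-3, 7, -5, 4]) = 3
  n4 = neg(-3) = 3
  n6 = absv(3) = 3
  n7 = add(-3, 3) = 0
  n8 = mul(3, 0) = 0
  n12 = max2(0, 0) = 0

Second demand — change propagation:
  n1: re-runs because x4 -3->-8; new result -8.
  n4: re-runs because n1 -3->-8; new result 8.
  n7: re-runs because x4 -3->-8; new result -5.
  n8: re-runs because n4 3->8; n7 0->-5; new result -40.
  n12: re-runs because n8 0->-40; n7 0->-5; new result -5.

Run set: n1, n4, n7, n8, n12 (5 run).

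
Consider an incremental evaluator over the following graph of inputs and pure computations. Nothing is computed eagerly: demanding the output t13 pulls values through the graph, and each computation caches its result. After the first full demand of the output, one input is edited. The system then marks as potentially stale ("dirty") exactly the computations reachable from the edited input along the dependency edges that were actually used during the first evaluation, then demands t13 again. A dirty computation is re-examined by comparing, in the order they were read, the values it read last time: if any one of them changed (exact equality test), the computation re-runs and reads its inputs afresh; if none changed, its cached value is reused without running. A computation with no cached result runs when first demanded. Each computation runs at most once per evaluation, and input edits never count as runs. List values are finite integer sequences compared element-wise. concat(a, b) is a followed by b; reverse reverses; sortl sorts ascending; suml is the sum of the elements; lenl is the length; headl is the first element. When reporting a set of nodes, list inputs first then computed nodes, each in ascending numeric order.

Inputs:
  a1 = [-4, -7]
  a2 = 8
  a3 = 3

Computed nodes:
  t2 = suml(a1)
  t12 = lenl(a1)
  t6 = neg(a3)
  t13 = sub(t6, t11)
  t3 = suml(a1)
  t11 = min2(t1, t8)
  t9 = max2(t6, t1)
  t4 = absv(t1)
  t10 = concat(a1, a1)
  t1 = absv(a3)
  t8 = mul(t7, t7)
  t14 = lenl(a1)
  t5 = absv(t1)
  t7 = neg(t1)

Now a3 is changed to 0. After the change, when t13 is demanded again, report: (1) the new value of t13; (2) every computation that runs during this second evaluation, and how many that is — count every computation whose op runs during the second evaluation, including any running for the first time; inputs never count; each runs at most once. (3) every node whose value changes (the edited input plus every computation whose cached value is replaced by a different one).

Initial pass — values computed on the first demand:
  t1 = absv(3) = 3
  t6 = neg(3) = -3
  t7 = neg(3) = -3
  t8 = mul(-3, -3) = 9
  t11 = min2(3, 9) = 3
  t13 = sub(-3, 3) = -6

Second demand — change propagation:
  t1: re-runs because a3 3->0; new result 0.
  t6: re-runs because a3 3->0; new result 0.
  t7: re-runs because t1 3->0; new result 0.
  t8: re-runs because t7 -3->0; t7 -3->0; new result 0.
  t11: re-runs because t1 3->0; t8 9->0; new result 0.
  t13: re-runs because t6 -3->0; t11 3->0; new result 0.

t13 now evaluates to 0.
Run set: t1, t6, t7, t8, t11, t13 (6 run).
Changed values: a3, t1, t6, t7, t8, t11, t13.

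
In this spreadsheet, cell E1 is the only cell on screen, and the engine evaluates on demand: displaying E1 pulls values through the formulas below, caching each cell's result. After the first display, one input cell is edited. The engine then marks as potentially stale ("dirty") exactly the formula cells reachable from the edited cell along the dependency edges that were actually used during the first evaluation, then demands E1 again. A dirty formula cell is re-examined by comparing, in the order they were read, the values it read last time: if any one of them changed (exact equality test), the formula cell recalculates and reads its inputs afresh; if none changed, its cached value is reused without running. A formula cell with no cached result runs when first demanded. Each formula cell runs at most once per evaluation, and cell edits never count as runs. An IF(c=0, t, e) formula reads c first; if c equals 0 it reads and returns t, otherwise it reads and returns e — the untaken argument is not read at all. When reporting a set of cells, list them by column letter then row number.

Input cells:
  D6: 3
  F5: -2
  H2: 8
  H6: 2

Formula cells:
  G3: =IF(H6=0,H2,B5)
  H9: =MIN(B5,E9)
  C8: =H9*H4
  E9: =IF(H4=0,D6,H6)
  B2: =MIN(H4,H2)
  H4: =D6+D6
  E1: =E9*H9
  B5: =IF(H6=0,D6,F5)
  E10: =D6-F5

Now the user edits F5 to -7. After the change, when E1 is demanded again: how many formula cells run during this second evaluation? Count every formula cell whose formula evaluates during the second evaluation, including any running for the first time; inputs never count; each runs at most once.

Run set: B5, E1, H9 (3 run).

Initial pass — values computed on the first demand:
  B5 = IF(H6=0: H6=2 -> else branch F5) = -2
  H4 = 3 + 3 = 6
  E9 = IF(H4=0: H4=6 -> else branch H6) = 2
  H9 = MIN(-2, 2) = -2
  E1 = 2 * -2 = -4

Second demand — change propagation:
  B5: re-runs because F5 -2->-7; new result -7.
  H9: re-runs because B5 -2->-7; new result -7.
  E1: re-runs because H9 -2->-7; new result -14.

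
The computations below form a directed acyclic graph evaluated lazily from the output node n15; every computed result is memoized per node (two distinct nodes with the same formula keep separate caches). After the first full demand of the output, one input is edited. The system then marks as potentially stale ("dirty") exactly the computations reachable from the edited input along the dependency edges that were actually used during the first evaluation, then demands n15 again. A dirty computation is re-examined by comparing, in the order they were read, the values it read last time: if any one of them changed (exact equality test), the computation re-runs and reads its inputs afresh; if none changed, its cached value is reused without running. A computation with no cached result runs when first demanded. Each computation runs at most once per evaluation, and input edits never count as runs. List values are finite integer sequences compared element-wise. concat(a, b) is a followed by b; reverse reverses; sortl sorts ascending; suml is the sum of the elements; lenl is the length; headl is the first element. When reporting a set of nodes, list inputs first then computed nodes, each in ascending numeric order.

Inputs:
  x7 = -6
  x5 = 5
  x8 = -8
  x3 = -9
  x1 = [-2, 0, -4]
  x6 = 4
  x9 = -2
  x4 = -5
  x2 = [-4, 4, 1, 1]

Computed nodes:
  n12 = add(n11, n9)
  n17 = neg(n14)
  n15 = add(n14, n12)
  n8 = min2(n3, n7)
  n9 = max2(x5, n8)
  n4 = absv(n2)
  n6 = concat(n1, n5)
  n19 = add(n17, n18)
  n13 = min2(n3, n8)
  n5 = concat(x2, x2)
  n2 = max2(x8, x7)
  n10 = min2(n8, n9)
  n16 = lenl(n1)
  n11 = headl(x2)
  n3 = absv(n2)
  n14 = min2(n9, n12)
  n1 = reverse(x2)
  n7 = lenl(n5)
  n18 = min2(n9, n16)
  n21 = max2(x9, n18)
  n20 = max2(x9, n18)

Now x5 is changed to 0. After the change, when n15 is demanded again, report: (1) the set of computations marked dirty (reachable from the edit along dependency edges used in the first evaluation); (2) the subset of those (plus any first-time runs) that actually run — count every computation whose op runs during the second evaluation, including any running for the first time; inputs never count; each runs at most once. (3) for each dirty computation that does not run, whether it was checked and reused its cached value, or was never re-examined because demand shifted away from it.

First demand of the output computes:
  n2 = max2(-8, -6) = -6
  n3 = absv(-6) = 6
  n5 = concat([-4, 4, 1, 1], [-4, 4, 1, 1]) = [-4, 4, 1, 1, -4, 4, 1, 1]
  n7 = lenl([-4, 4, 1, 1, -4, 4, 1, 1]) = 8
  n8 = min2(6, 8) = 6
  n9 = max2(5, 6) = 6
  n11 = headl([-4, 4, 1, 1]) = -4
  n12 = add(-4, 6) = 2
  n14 = min2(6, 2) = 2
  n15 = add(2, 2) = 4

After the edit, cleaning proceeds:
  n9: a read changed (x5 5->0) — executes, giving 6 — identical to its old value.
  n12: dirty, but its reads are unchanged (n11 unchanged, n9 unchanged); cached 2 stands.
  n14: dirty, but its reads are unchanged (n9 unchanged, n12 unchanged); cached 2 stands.
  n15: dirty, but its reads are unchanged (n14 unchanged, n12 unchanged); cached 4 stands.

Note the absorption at n9: it re-runs yet its value is the same, leaving the output's value untouched.

The edit dirties: n9, n12, n14, n15.
1 computations run: n9.
Cache hits after checking: n12, n14, n15.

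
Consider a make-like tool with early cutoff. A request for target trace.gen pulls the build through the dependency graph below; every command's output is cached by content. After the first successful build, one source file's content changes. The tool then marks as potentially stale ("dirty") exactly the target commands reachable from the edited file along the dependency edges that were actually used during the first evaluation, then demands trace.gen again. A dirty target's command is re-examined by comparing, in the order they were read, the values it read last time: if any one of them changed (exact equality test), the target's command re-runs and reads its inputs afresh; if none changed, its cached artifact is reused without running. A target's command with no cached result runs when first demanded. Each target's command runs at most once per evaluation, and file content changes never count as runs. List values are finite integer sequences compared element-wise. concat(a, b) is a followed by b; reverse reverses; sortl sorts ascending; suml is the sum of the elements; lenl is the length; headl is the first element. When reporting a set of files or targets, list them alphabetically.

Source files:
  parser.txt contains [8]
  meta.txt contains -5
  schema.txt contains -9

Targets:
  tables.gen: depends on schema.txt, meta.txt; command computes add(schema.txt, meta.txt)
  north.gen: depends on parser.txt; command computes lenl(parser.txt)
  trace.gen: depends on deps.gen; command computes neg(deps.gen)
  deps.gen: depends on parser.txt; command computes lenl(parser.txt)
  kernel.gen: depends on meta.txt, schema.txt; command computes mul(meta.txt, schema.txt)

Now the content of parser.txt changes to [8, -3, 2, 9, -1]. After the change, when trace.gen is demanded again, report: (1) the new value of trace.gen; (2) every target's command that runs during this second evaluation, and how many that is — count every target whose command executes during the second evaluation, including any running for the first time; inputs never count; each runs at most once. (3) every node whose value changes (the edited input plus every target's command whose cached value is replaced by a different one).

First demand of the output computes:
  deps.gen = lenl([8]) = 1
  trace.gen = neg(1) = -1

After the edit, cleaning proceeds:
  deps.gen: a read changed (parser.txt [8]->[8, -3, 2, 9, -1]) — executes, giving 5.
  trace.gen: a read changed (deps.gen 1->5) — executes, giving -5.

Demanding trace.gen again yields -5.
2 target commands run: deps.gen, trace.gen.
The nodes whose values change: deps.gen, parser.txt, trace.gen.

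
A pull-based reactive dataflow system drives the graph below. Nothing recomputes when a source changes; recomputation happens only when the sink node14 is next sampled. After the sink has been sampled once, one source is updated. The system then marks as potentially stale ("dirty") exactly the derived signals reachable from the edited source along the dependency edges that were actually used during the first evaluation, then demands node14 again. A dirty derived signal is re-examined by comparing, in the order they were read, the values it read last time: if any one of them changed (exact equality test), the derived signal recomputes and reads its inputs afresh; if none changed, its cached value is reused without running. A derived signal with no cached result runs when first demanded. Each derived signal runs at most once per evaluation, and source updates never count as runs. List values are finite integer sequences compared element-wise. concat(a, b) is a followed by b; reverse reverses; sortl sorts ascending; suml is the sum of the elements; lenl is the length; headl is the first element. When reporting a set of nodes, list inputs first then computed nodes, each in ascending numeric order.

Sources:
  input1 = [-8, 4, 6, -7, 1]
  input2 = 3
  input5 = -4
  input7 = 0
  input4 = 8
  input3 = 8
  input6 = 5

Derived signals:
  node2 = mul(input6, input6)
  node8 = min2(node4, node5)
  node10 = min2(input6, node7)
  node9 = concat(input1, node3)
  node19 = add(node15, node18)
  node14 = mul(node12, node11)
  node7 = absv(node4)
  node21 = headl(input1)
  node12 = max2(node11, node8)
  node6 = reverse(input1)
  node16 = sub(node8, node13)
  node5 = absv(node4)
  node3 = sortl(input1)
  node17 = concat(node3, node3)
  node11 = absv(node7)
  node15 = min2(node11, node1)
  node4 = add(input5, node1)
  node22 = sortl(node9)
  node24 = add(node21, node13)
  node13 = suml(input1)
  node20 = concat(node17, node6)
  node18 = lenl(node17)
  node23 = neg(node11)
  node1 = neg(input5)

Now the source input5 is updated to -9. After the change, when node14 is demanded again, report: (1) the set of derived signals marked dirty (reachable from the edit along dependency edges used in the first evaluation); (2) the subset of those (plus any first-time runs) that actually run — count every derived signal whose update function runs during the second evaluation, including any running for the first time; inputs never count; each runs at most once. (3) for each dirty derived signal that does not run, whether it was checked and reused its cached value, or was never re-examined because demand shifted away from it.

Marked dirty: node1, node4, node5, node7, node8, node11, node12, node14.
Derived signals that run: node1, node4 — 2 in total.
Checked but reused from cache: node5, node7, node8, node11, node12, node14.
Key observation: the change is absorbed at node4 — it re-runs but produces the same value, and the output's value is unchanged.

First evaluation (everything demanded from the output):
  node1 = neg(-4) = 4
  node4 = add(-4, 4) = 0
  node5 = absv(0) = 0
  node7 = absv(0) = 0
  node8 = min2(0, 0) = 0
  node11 = absv(0) = 0
  node12 = max2(0, 0) = 0
  node14 = mul(0, 0) = 0

Propagation after the edit:
  node1: runs — input5 -4->-9; result 9.
  node4: runs — input5 -4->-9; node1 4->9; result 0 (same value as before).
  node5: checked — values it read are unchanged (node4 unchanged); reused cached 0 without running.
  node7: checked — values it read are unchanged (node4 unchanged); reused cached 0 without running.
  node8: checked — values it read are unchanged (node4 unchanged, node5 unchanged); reused cached 0 without running.
  node11: checked — values it read are unchanged (node7 unchanged); reused cached 0 without running.
  node12: checked — values it read are unchanged (node11 unchanged, node8 unchanged); reused cached 0 without running.
  node14: checked — values it read are unchanged (node12 unchanged, node11 unchanged); reused cached 0 without running.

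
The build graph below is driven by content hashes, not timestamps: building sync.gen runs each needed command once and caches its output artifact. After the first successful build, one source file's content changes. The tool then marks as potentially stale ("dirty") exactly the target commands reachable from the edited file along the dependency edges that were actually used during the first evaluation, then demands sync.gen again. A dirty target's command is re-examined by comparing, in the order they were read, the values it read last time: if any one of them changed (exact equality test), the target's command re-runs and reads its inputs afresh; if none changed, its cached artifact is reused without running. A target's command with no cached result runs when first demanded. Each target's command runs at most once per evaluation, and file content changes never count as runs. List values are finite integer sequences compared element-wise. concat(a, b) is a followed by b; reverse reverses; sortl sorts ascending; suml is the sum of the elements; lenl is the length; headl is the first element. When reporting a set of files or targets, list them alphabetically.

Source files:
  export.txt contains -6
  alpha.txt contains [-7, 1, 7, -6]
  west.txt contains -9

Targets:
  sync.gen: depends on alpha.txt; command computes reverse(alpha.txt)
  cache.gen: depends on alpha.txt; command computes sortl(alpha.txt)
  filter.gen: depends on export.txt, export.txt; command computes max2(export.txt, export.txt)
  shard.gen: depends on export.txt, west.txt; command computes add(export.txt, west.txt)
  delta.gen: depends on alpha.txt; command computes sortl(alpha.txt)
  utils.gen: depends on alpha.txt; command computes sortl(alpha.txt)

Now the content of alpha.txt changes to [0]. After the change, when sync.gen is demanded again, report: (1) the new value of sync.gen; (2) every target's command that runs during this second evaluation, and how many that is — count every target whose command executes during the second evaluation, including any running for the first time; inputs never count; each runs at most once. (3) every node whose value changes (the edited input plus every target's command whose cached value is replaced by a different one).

Initial pass — values computed on the first demand:
  sync.gen = reverse([-7, 1, 7, -6]) = [-6, 7, 1, -7]

Second demand — change propagation:
  sync.gen: re-runs because alpha.txt [-7, 1, 7, -6]->[0]; new result [0].

sync.gen now evaluates to [0].
Run set: sync.gen (1 run).
Changed values: alpha.txt, sync.gen.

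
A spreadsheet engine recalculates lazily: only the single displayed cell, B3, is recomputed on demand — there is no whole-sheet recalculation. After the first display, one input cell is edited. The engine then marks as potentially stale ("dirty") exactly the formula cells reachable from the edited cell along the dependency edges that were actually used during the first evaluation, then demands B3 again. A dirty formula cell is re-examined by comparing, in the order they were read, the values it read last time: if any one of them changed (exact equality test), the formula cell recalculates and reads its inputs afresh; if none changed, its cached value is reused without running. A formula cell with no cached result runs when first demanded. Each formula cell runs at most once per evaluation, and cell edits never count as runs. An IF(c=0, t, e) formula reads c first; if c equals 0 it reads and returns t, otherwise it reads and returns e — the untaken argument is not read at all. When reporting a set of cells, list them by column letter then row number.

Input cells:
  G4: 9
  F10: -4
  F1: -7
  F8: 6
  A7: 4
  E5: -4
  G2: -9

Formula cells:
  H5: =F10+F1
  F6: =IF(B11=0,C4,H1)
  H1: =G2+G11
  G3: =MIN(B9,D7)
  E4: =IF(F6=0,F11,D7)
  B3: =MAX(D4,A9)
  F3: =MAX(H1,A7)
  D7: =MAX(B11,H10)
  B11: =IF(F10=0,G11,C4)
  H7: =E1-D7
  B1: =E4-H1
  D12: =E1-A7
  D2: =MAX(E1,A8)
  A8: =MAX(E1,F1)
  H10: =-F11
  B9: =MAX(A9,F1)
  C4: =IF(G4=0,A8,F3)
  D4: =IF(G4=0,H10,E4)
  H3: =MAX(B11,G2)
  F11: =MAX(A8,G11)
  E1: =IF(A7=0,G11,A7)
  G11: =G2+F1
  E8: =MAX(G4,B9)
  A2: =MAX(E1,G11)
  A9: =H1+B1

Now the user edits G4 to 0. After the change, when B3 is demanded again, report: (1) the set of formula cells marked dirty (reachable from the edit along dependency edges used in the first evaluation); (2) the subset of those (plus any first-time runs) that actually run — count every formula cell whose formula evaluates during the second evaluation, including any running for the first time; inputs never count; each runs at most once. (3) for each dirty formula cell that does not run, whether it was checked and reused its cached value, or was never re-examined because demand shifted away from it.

First evaluation (everything demanded from the output):
  G11 = -9 + -7 = -16
  E1 = IF(A7=0: A7=4 -> else branch A7) = 4
  A8 = MAX(4, -7) = 4
  F11 = MAX(4, -16) = 4
  H1 = -9 + -16 = -25
  F3 = MAX(-25, 4) = 4
  C4 = IF(G4=0: G4=9 -> else branch F3) = 4
  B11 = IF(F10=0: F10=-4 -> else branch C4) = 4
  F6 = IF(B11=0: B11=4 -> else branch H1) = -25
  H10 = -(4) = -4
  D7 = MAX(4, -4) = 4
  E4 = IF(F6=0: F6=-25 -> else branch D7) = 4
  B1 = 4 - -25 = 29
  A9 = -25 + 29 = 4
  D4 = IF(G4=0: G4=9 -> else branch E4) = 4
  B3 = MAX(4, 4) = 4

Propagation after the edit:
  C4: runs — G4 9->0; result 4 (same value as before).
  B11: checked — values it read are unchanged (F10 unchanged, C4 unchanged); reused cached 4 without running.
  D7: checked — values it read are unchanged (B11 unchanged, H10 unchanged); reused cached 4 without running.
  F6: checked — values it read are unchanged (B11 unchanged, H1 unchanged); reused cached -25 without running.
  E4: checked — values it read are unchanged (F6 unchanged, D7 unchanged); reused cached 4 without running.
  B1: checked — values it read are unchanged (E4 unchanged, H1 unchanged); reused cached 29 without running.
  A9: checked — values it read are unchanged (H1 unchanged, B1 unchanged); reused cached 4 without running.
  D4: runs — G4 9->0; result -4.
  B3: runs — D4 4->-4; result 4 (same value as before).

Key observation: the cutoff stops propagation at B11 — its inputs' values are unchanged, so it reuses its cache.

Marked dirty: A9, B1, B3, B11, C4, D4, D7, E4, F6.
Formula cells that run: B3, C4, D4 — 3 in total.
Checked but reused from cache: A9, B1, B11, D7, E4, F6.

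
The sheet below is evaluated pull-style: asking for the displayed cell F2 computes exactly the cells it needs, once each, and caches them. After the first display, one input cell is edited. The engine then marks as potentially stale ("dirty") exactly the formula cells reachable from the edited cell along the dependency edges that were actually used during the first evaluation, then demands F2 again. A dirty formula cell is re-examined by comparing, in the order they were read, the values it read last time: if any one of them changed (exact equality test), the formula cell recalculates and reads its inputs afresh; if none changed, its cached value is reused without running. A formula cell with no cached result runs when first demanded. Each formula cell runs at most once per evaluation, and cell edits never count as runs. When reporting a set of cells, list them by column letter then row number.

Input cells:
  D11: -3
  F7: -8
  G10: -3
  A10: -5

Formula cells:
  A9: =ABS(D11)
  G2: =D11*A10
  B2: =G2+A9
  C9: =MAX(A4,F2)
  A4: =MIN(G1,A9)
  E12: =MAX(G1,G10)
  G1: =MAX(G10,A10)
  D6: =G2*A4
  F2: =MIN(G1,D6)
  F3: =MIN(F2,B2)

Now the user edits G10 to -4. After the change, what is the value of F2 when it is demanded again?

First demand of the output computes:
  A9 = ABS(-3) = 3
  G1 = MAX(-3, -5) = -3
  A4 = MIN(-3, 3) = -3
  G2 = -3 * -5 = 15
  D6 = 15 * -3 = -45
  F2 = MIN(-3, -45) = -45

After the edit, cleaning proceeds:
  G1: a read changed (G10 -3->-4) — executes, giving -4.
  A4: a read changed (G1 -3->-4) — executes, giving -4.
  D6: a read changed (A4 -3->-4) — executes, giving -60.
  F2: a read changed (G1 -3->-4; D6 -45->-60) — executes, giving -60.

Demanding F2 again yields -60.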